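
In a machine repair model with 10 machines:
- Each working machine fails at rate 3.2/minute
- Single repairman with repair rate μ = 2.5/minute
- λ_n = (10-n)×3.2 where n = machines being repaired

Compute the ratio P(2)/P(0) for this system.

P(2)/P(0) = ∏_{i=0}^{2-1} λ_i/μ_{i+1}
= (10-0)×3.2/2.5 × (10-1)×3.2/2.5
= 147.4560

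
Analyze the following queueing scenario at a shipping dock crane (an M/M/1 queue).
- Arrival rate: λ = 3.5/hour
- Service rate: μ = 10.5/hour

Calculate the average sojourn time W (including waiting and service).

First, compute utilization: ρ = λ/μ = 3.5/10.5 = 0.3333
For M/M/1: W = 1/(μ-λ)
W = 1/(10.5-3.5) = 1/7.00
W = 0.1429 hours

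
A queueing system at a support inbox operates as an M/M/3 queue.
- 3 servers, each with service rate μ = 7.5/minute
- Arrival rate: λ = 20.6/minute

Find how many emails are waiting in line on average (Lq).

Traffic intensity: ρ = λ/(cμ) = 20.6/(3×7.5) = 0.9156
Since ρ = 0.9156 < 1, system is stable.
Offered load a = λ/μ = cρ = 20.6/7.5 = 2.7467
P₀ = [ Σₙ₌₀^2 aⁿ/n! + a^3/(3!(1-ρ)) ]⁻¹
Σ = a^0/0! + a^1/1! + a^2/2! = 1.0000 + 2.7467 + 3.7721 = 7.5188
a^3/(3!(1-ρ)) = 20.72134/(6 × 0.08444444) = 40.8974
P₀ = 1/(7.5188 + 40.8974) = 0.02065
Lq = P₀·a^3·ρ / (3!(1-ρ)²) = 0.0206543 × 20.7213 × 0.915556 / (6 × 0.00713086) = 9.1584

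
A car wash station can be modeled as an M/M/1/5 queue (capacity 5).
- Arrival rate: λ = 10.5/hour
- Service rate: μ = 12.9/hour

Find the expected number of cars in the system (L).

ρ = λ/μ = 10.5/12.9 = 0.81395
P₀ = (1-ρ)/(1-ρ^(K+1)) = (1-0.81395)/(1-0.81395^6) = 0.18605/0.70921 = 0.2623
P_K = P₀×ρ^K = 0.2623 × 0.81395^5 = 0.2623 × 0.3573 = 0.09372
L = ρ[1 - (K+1)ρ^K + Kρ^(K+1)] / [(1-ρ)(1-ρ^(K+1))]
L = 0.81395 × (1 - 6×0.35726 + 5×0.29079) / ((1 - 0.81395) × (1 - 0.29079)) = 1.9147 cars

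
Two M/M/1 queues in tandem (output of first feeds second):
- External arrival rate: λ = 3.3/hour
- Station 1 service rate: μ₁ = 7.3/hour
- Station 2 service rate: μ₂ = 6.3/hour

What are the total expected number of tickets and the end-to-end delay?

By Jackson's theorem, each station behaves as independent M/M/1.
Station 1: ρ₁ = 3.3/7.3 = 0.4521, L₁ = ρ₁/(1-ρ₁) = λ/(μ₁-λ) = 3.3/4.00 = 0.8250
Station 2: ρ₂ = 3.3/6.3 = 0.5238, L₂ = ρ₂/(1-ρ₂) = λ/(μ₂-λ) = 3.3/3.00 = 1.1000
Total: L = L₁ + L₂ = 0.8250 + 1.1000 = 1.9250
W = L/λ = 1.9250/3.3 = 0.5833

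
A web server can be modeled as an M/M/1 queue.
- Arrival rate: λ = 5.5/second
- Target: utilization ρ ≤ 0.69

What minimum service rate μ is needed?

ρ = λ/μ, so μ = λ/ρ
μ ≥ 5.5/0.69 = 7.9710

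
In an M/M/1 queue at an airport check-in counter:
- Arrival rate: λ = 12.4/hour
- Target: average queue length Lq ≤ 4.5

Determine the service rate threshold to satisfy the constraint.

For M/M/1: Lq = λ²/(μ(μ-λ))
Need Lq ≤ 4.5, i.e. μ(μ-λ) ≥ λ²/4.5
μ² - 12.4μ - 153.76/4.5 ≥ 0  →  μ² - 12.4μ - 34.1689 ≥ 0
Quadratic formula (positive root): μ = [λ + √(λ² + 4×34.1689)]/2
Discriminant: 153.76 + 4×34.1689 = 290.4356, √290.4356 = 17.0422
μ ≥ (12.4 + 17.0422)/2 = 14.7211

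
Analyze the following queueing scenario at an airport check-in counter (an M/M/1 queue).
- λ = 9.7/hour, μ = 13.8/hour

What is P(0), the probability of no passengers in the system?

ρ = λ/μ = 9.7/13.8 = 0.7029
P(0) = 1 - ρ = 1 - 0.7029 = 0.2971
The server is idle 29.71% of the time.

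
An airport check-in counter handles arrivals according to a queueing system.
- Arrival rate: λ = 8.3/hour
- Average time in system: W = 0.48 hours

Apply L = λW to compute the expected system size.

Little's Law: L = λW
L = 8.3 × 0.48 = 3.9840 passengers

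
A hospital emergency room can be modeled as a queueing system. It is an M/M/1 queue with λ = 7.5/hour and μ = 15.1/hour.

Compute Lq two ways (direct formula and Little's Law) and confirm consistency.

Method 1 (direct): Lq = λ²/(μ(μ-λ)) = 56.25/(15.1 × 7.60) = 0.4902

Method 2 (Little's Law):
W = 1/(μ-λ) = 1/7.60 = 0.131579
Wq = W - 1/μ = 0.131579 - 0.0662252 = 0.065354
Lq = λWq = 7.5 × 0.065354 = 0.4902 ✔ (matches Method 1)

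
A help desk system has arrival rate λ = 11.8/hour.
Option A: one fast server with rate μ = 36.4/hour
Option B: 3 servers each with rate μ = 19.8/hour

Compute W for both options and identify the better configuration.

Option A: single server μ = 36.4 (M/M/1)
  ρ_A = 11.8/36.4 = 0.3242
  W_A = 1/(μ-λ) = 1/(36.4-11.8) = 1/24.60 = 0.04065

Option B: 3 servers μ = 19.8 (M/M/3)
  ρ_B = λ/(cμ) = 11.8/(3×19.8) = 0.1987
  Offered load a = λ/μ = cρ = 11.8/19.8 = 0.5960
  P₀ = [ Σₙ₌₀^2 aⁿ/n! + a^3/(3!(1-ρ)) ]⁻¹
  Σ = a^0/0! + a^1/1! + a^2/2! = 1.0000 + 0.59596 + 0.17758 = 1.7735
  a^3/(3!(1-ρ)) = 0.21167/(6 × 0.80135) = 0.04402
  P₀ = 1/(1.7735 + 0.04402) = 0.5502
  Lq = P₀·a^3·ρ / (3!(1-ρ)²) = 0.55019 × 0.21167 × 0.19865 / (6 × 0.64216) = 0.006004
  Wq_B = Lq/λ = 0.0060043/11.8 = 0.00050884
  W_B = Wq_B + 1/μ = 0.00050884 + 0.050505 = 0.05101

Since W_A = 0.04065 < W_B = 0.05101, Option A (single fast server) has the shorter time in system.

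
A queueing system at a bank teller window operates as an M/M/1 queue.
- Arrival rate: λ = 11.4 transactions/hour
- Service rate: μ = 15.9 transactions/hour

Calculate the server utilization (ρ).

Server utilization: ρ = λ/μ
ρ = 11.4/15.9 = 0.7170
The server is busy 71.70% of the time.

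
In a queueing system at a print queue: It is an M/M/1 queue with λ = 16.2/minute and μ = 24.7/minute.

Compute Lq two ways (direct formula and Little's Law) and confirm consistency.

Method 1 (direct): Lq = λ²/(μ(μ-λ)) = 262.44/(24.7 × 8.50) = 1.2500

Method 2 (Little's Law):
W = 1/(μ-λ) = 1/8.50 = 0.11765
Wq = W - 1/μ = 0.11765 - 0.040486 = 0.07716
Lq = λWq = 16.2 × 0.07716 = 1.2500 ✔ (matches Method 1)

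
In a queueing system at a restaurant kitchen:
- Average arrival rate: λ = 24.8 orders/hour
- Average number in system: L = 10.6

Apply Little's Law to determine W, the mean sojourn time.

Little's Law: L = λW, so W = L/λ
W = 10.6/24.8 = 0.4274 hours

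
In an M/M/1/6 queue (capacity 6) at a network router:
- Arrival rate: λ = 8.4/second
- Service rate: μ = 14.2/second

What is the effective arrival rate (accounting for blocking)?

ρ = λ/μ = 8.4/14.2 = 0.59155
P₀ = (1-ρ)/(1-ρ^(K+1)) = (1-0.59155)/(1-0.59155^7) = 0.40845/0.97465 = 0.4191
P_K = P₀×ρ^K = 0.4191 × 0.59155^6 = 0.4191 × 0.04285 = 0.01796
λ_eff = λ(1-P_K) = 8.4 × (1 - 0.017957) = 8.4 × 0.982043 = 8.2492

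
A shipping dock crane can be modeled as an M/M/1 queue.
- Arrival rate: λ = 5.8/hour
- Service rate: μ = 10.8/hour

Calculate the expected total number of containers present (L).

ρ = λ/μ = 5.8/10.8 = 0.5370
For M/M/1: L = λ/(μ-λ)
L = 5.8/(10.8-5.8) = 5.8/5.00
L = 1.1600 containers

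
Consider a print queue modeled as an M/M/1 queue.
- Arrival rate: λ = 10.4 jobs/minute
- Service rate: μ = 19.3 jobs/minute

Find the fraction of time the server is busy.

Server utilization: ρ = λ/μ
ρ = 10.4/19.3 = 0.5389
The server is busy 53.89% of the time.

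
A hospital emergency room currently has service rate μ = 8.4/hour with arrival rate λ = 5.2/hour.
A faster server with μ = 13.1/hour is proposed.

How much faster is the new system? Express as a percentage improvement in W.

System 1: ρ₁ = 5.2/8.4 = 0.6190, W₁ = 1/(8.4-5.2) = 0.3125
System 2: ρ₂ = 5.2/13.1 = 0.3969, W₂ = 1/(13.1-5.2) = 0.1266
Improvement: (W₁-W₂)/W₁ = (0.3125-0.1266)/0.3125 = 59.49%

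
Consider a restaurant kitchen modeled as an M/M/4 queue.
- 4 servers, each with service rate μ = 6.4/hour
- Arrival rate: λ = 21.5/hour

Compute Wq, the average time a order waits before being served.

Traffic intensity: ρ = λ/(cμ) = 21.5/(4×6.4) = 0.8398
Since ρ = 0.8398 < 1, system is stable.
Offered load a = λ/μ = cρ = 21.5/6.4 = 3.3594
P₀ = [ Σₙ₌₀^3 aⁿ/n! + a^4/(4!(1-ρ)) ]⁻¹
Σ = a^0/0! + a^1/1! + a^2/2! + a^3/3! = 1.0000 + 3.3594 + 5.6427 + 6.3186 = 16.3207
a^4/(4!(1-ρ)) = 127.3603/(24 × 0.160156) = 33.1344
P₀ = 1/(16.3207 + 33.1344) = 0.02022
Lq = P₀·a^4·ρ / (4!(1-ρ)²) = 0.0202204 × 127.3603 × 0.839844 / (24 × 0.0256500) = 3.5134
Wq = Lq/λ = 3.5134/21.5 = 0.1634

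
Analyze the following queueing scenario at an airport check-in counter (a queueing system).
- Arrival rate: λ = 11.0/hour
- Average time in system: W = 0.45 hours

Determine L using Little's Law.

Little's Law: L = λW
L = 11.0 × 0.45 = 4.9500 passengers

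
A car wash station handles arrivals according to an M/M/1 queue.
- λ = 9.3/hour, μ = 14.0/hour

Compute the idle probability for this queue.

ρ = λ/μ = 9.3/14.0 = 0.6643
P(0) = 1 - ρ = 1 - 0.6643 = 0.3357
The server is idle 33.57% of the time.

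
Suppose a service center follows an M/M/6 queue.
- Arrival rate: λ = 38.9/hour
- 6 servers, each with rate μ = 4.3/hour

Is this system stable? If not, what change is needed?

Stability requires ρ = λ/(cμ) < 1
ρ = 38.9/(6 × 4.3) = 38.9/25.80 = 1.5078
Since 1.5078 ≥ 1, the system is UNSTABLE.
Need c > λ/μ = 38.9/4.3 = 9.05.
Minimum servers needed: c = 10.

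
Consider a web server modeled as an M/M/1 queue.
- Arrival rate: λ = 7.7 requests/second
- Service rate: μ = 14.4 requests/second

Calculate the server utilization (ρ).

Server utilization: ρ = λ/μ
ρ = 7.7/14.4 = 0.5347
The server is busy 53.47% of the time.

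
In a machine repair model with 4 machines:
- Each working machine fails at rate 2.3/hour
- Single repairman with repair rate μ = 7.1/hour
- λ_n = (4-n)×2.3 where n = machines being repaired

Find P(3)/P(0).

P(3)/P(0) = ∏_{i=0}^{3-1} λ_i/μ_{i+1}
= (4-0)×2.3/7.1 × (4-1)×2.3/7.1 × (4-2)×2.3/7.1
= 0.8159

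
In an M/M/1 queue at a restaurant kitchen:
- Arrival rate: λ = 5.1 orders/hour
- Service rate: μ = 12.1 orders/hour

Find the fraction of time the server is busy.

Server utilization: ρ = λ/μ
ρ = 5.1/12.1 = 0.4215
The server is busy 42.15% of the time.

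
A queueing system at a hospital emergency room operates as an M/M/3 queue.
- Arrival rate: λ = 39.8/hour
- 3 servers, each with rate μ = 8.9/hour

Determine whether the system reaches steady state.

Stability requires ρ = λ/(cμ) < 1
ρ = 39.8/(3 × 8.9) = 39.8/26.70 = 1.4906
Since 1.4906 ≥ 1, the system is UNSTABLE.
Need c > λ/μ = 39.8/8.9 = 4.47.
Minimum servers needed: c = 5.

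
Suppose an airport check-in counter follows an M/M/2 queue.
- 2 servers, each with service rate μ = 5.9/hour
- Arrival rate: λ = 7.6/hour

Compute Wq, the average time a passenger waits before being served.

Traffic intensity: ρ = λ/(cμ) = 7.6/(2×5.9) = 0.6441
Since ρ = 0.6441 < 1, system is stable.
Offered load a = λ/μ = cρ = 7.6/5.9 = 1.2881
P₀ = [ Σₙ₌₀^1 aⁿ/n! + a^2/(2!(1-ρ)) ]⁻¹
Σ = a^0/0! + a^1/1! = 1.0000 + 1.2881 = 2.2881
a^2/(2!(1-ρ)) = 1.6593/(2 × 0.35593) = 2.3309
P₀ = 1/(2.2881 + 2.3309) = 0.2165
Lq = P₀·a^2·ρ / (2!(1-ρ)²) = 0.2165 × 1.6593 × 0.6441 / (2 × 0.1267) = 0.9131
Wq = Lq/λ = 0.913141/7.6 = 0.1202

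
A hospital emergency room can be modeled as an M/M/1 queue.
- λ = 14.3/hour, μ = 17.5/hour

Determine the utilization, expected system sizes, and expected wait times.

Step 1: ρ = λ/μ = 14.3/17.5 = 0.8171
Step 2: L = λ/(μ-λ) = 14.3/3.20 = 4.4688
Step 3: Lq = λ²/(μ(μ-λ)) = 204.49/(17.5×3.20) = 3.6516
Step 4: W = 1/(μ-λ) = 1/3.20 = 0.3125
Step 5: Wq = λ/(μ(μ-λ)) = 14.3/(17.5×3.20) = 0.2554
Step 6: P(0) = 1-ρ = 0.1829
Verify: L = λW = 14.3×0.3125 = 4.4688 ✔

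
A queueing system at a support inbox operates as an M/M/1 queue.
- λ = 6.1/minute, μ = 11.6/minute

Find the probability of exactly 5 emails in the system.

ρ = λ/μ = 6.1/11.6 = 0.5259
P(n) = (1-ρ)ρⁿ
P(5) = (1-0.5259) × 0.5259^5
P(5) = 0.4741 × 0.04023
P(5) = 0.01907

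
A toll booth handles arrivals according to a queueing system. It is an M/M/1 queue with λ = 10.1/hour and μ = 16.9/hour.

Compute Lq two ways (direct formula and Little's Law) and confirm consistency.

Method 1 (direct): Lq = λ²/(μ(μ-λ)) = 102.01/(16.9 × 6.80) = 0.8877

Method 2 (Little's Law):
W = 1/(μ-λ) = 1/6.80 = 0.14706
Wq = W - 1/μ = 0.14706 - 0.059172 = 0.08789
Lq = λWq = 10.1 × 0.08789 = 0.8877 ✔ (matches Method 1)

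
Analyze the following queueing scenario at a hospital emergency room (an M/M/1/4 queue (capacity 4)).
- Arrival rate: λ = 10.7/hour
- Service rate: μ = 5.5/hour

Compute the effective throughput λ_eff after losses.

ρ = λ/μ = 10.7/5.5 = 1.9455
P₀ = (1-ρ)/(1-ρ^(K+1)) = (1-1.9455)/(1-1.9455^5) = -0.9455/-26.8712 = 0.03519
P_K = P₀×ρ^K = 0.03519 × 1.9455^4 = 0.03519 × 14.3260 = 0.5041
λ_eff = λ(1-P_K) = 10.7 × (1 - 0.50407) = 10.7 × 0.49593 = 5.3065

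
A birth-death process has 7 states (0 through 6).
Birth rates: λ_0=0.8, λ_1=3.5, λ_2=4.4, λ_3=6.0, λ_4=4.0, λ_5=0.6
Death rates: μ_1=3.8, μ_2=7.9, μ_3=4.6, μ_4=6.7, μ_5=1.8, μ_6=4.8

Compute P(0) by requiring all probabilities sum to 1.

Ratios P(n)/P(0) = (λ₀···λₙ₋₁)/(μ₁···μₙ):
P(1)/P(0) = (0.8)/(3.8) = 0.2105
P(2)/P(0) = (0.8×3.5)/(3.8×7.9) = 0.09327
P(3)/P(0) = (0.8×3.5×4.4)/(3.8×7.9×4.6) = 0.08922
P(4)/P(0) = (0.8×3.5×4.4×6.0)/(3.8×7.9×4.6×6.7) = 0.07989
P(5)/P(0) = (0.8×3.5×4.4×6.0×4.0)/(3.8×7.9×4.6×6.7×1.8) = 0.1775
P(6)/P(0) = (0.8×3.5×4.4×6.0×4.0×0.6)/(3.8×7.9×4.6×6.7×1.8×4.8) = 0.02219

Normalization: ∑ P(n) = 1
P(0) × (1.0000 + 0.2105 + 0.09327 + 0.08922 + 0.07989 + 0.1775 + 0.02219) = 1
P(0) × 1.6726 = 1
P(0) = 1/1.6726 = 0.5979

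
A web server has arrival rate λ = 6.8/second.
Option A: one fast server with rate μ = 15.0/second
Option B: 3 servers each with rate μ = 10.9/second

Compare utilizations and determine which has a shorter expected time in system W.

Option A: single server μ = 15.0 (M/M/1)
  ρ_A = 6.8/15.0 = 0.4533
  W_A = 1/(μ-λ) = 1/(15.0-6.8) = 1/8.20 = 0.1220

Option B: 3 servers μ = 10.9 (M/M/3)
  ρ_B = λ/(cμ) = 6.8/(3×10.9) = 0.2080
  Offered load a = λ/μ = cρ = 6.8/10.9 = 0.6239
  P₀ = [ Σₙ₌₀^2 aⁿ/n! + a^3/(3!(1-ρ)) ]⁻¹
  Σ = a^0/0! + a^1/1! + a^2/2! = 1.0000 + 0.62385 + 0.19460 = 1.8184
  a^3/(3!(1-ρ)) = 0.2428/(6 × 0.7920) = 0.05109
  P₀ = 1/(1.8184 + 0.05109) = 0.5349
  Lq = P₀·a^3·ρ / (3!(1-ρ)²) = 0.53489 × 0.24280 × 0.20795 / (6 × 0.62734) = 0.007175
  Wq_B = Lq/λ = 0.007175/6.8 = 0.001055
  W_B = Wq_B + 1/μ = 0.001055 + 0.09174 = 0.09280

Since W_B = 0.09280 < W_A = 0.1220, Option B (multiple servers) has the shorter time in system.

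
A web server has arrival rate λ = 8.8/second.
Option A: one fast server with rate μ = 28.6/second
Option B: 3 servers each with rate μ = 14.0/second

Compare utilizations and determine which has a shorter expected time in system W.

Option A: single server μ = 28.6 (M/M/1)
  ρ_A = 8.8/28.6 = 0.3077
  W_A = 1/(μ-λ) = 1/(28.6-8.8) = 1/19.80 = 0.05051

Option B: 3 servers μ = 14.0 (M/M/3)
  ρ_B = λ/(cμ) = 8.8/(3×14.0) = 0.2095
  Offered load a = λ/μ = cρ = 8.8/14.0 = 0.6286
  P₀ = [ Σₙ₌₀^2 aⁿ/n! + a^3/(3!(1-ρ)) ]⁻¹
  Σ = a^0/0! + a^1/1! + a^2/2! = 1.0000 + 0.62857 + 0.19755 = 1.8261
  a^3/(3!(1-ρ)) = 0.24835/(6 × 0.79048) = 0.05236
  P₀ = 1/(1.82612 + 0.0523629) = 0.5323
  Lq = P₀·a^3·ρ / (3!(1-ρ)²) = 0.532344 × 0.248350 × 0.209524 / (6 × 0.624853) = 0.007389
  Wq_B = Lq/λ = 0.0073886/8.8 = 0.0008396
  W_B = Wq_B + 1/μ = 0.0008396 + 0.07143 = 0.07227

Since W_A = 0.05051 < W_B = 0.07227, Option A (single fast server) has the shorter time in system.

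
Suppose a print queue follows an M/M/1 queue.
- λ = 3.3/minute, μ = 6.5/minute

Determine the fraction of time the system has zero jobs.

ρ = λ/μ = 3.3/6.5 = 0.5077
P(0) = 1 - ρ = 1 - 0.5077 = 0.4923
The server is idle 49.23% of the time.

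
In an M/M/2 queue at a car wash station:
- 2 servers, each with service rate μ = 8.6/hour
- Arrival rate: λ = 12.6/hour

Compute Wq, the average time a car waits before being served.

Traffic intensity: ρ = λ/(cμ) = 12.6/(2×8.6) = 0.7326
Since ρ = 0.7326 < 1, system is stable.
Offered load a = λ/μ = cρ = 12.6/8.6 = 1.4651
P₀ = [ Σₙ₌₀^1 aⁿ/n! + a^2/(2!(1-ρ)) ]⁻¹
Σ = a^0/0! + a^1/1! = 1.0000 + 1.4651 = 2.4651
a^2/(2!(1-ρ)) = 2.146566/(2 × 0.2674419) = 4.0131
P₀ = 1/(2.4651 + 4.0131) = 0.1544
Lq = P₀·a^2·ρ / (2!(1-ρ)²) = 0.15436 × 2.1466 × 0.73256 / (2 × 0.071525) = 1.6968
Wq = Lq/λ = 1.6968/12.6 = 0.1347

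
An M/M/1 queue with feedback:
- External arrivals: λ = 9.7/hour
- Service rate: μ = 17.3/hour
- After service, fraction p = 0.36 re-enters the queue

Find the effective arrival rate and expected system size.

Effective arrival rate: λ_eff = λ/(1-p) = 9.7/(1-0.36) = 9.7/0.64 = 15.15625
ρ = λ_eff/μ = 15.15625/17.3 = 0.876084
L = ρ/(1-ρ) = 0.876084/(1-0.876084) = 7.0700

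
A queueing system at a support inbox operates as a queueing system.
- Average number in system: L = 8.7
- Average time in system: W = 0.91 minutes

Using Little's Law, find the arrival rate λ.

Little's Law: L = λW, so λ = L/W
λ = 8.7/0.91 = 9.5604 emails/minute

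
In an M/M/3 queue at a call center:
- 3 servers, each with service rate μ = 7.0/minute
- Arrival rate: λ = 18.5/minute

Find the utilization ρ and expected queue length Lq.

Traffic intensity: ρ = λ/(cμ) = 18.5/(3×7.0) = 0.8810
Since ρ = 0.8810 < 1, system is stable.
Offered load a = λ/μ = cρ = 18.5/7.0 = 2.6429
P₀ = [ Σₙ₌₀^2 aⁿ/n! + a^3/(3!(1-ρ)) ]⁻¹
Σ = a^0/0! + a^1/1! + a^2/2! = 1.0000 + 2.6429 + 3.4923 = 7.1352
a^3/(3!(1-ρ)) = 18.45955/(6 × 0.1190476) = 25.8434
P₀ = 1/(7.1352 + 25.8434) = 0.03032
Lq = P₀·a^3·ρ / (3!(1-ρ)²) = 0.0303227 × 18.4595 × 0.880952 / (6 × 0.0141723) = 5.7989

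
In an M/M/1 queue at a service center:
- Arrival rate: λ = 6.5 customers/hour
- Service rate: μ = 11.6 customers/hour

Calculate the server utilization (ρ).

Server utilization: ρ = λ/μ
ρ = 6.5/11.6 = 0.5603
The server is busy 56.03% of the time.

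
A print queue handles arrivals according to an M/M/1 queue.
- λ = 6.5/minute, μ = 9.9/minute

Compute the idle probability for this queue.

ρ = λ/μ = 6.5/9.9 = 0.6566
P(0) = 1 - ρ = 1 - 0.6566 = 0.3434
The server is idle 34.34% of the time.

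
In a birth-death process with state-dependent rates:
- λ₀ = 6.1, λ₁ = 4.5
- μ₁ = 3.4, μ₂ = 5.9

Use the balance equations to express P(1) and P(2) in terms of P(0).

Balance equations:
State 0: λ₀P₀ = μ₁P₁ → P₁ = (λ₀/μ₁)P₀ = (6.1/3.4)P₀ = 1.7941P₀
State 1: P₂ = (λ₀λ₁)/(μ₁μ₂)P₀ = (6.1×4.5)/(3.4×5.9)P₀ = 1.3684P₀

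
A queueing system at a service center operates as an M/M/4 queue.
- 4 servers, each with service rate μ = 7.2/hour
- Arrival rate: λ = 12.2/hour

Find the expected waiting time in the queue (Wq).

Traffic intensity: ρ = λ/(cμ) = 12.2/(4×7.2) = 0.4236
Since ρ = 0.4236 < 1, system is stable.
Offered load a = λ/μ = cρ = 12.2/7.2 = 1.6944
P₀ = [ Σₙ₌₀^3 aⁿ/n! + a^4/(4!(1-ρ)) ]⁻¹
Σ = a^0/0! + a^1/1! + a^2/2! + a^3/3! = 1.0000 + 1.6944 + 1.4356 + 0.8108 = 4.9408
a^4/(4!(1-ρ)) = 8.2435/(24 × 0.5764) = 0.5959
P₀ = 1/(4.9408 + 0.5959) = 0.1806
Lq = P₀·a^4·ρ / (4!(1-ρ)²) = 0.1806 × 8.2435 × 0.4236 / (24 × 0.3322) = 0.07910
Wq = Lq/λ = 0.07910/12.2 = 0.006484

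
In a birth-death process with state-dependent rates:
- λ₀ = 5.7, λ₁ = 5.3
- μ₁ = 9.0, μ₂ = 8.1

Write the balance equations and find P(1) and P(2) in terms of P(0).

Balance equations:
State 0: λ₀P₀ = μ₁P₁ → P₁ = (λ₀/μ₁)P₀ = (5.7/9.0)P₀ = 0.6333P₀
State 1: P₂ = (λ₀λ₁)/(μ₁μ₂)P₀ = (5.7×5.3)/(9.0×8.1)P₀ = 0.4144P₀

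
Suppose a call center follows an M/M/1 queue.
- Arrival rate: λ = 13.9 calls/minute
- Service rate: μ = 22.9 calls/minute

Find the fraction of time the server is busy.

Server utilization: ρ = λ/μ
ρ = 13.9/22.9 = 0.6070
The server is busy 60.70% of the time.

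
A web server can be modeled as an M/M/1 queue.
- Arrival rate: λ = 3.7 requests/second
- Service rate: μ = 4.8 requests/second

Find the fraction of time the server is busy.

Server utilization: ρ = λ/μ
ρ = 3.7/4.8 = 0.7708
The server is busy 77.08% of the time.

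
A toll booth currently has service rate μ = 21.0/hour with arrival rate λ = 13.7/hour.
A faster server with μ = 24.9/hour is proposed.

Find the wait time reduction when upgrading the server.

System 1: ρ₁ = 13.7/21.0 = 0.6524, W₁ = 1/(21.0-13.7) = 0.1370
System 2: ρ₂ = 13.7/24.9 = 0.5502, W₂ = 1/(24.9-13.7) = 0.08929
Improvement: (W₁-W₂)/W₁ = (0.1370-0.08929)/0.1370 = 34.82%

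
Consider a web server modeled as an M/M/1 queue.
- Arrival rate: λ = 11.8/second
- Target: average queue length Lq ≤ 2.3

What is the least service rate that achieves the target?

For M/M/1: Lq = λ²/(μ(μ-λ))
Need Lq ≤ 2.3, i.e. μ(μ-λ) ≥ λ²/2.3
μ² - 11.8μ - 139.24/2.3 ≥ 0  →  μ² - 11.8μ - 60.53913 ≥ 0
Quadratic formula (positive root): μ = [λ + √(λ² + 4×60.53913)]/2
Discriminant: 139.24 + 4×60.53913 = 381.3965, √381.3965 = 19.5294
μ ≥ (11.8 + 19.5294)/2 = 15.6647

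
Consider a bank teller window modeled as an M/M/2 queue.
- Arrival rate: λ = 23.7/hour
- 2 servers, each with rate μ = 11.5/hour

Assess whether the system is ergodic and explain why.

Stability requires ρ = λ/(cμ) < 1
ρ = 23.7/(2 × 11.5) = 23.7/23.00 = 1.0304
Since 1.0304 ≥ 1, the system is UNSTABLE.
Need c > λ/μ = 23.7/11.5 = 2.06.
Minimum servers needed: c = 3.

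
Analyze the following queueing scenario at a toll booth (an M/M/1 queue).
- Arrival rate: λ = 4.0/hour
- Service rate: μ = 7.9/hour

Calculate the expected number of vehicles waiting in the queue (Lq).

ρ = λ/μ = 4.0/7.9 = 0.5063
For M/M/1: Lq = λ²/(μ(μ-λ))
Lq = 16.00/(7.9 × 3.90)
Lq = 0.5193 vehicles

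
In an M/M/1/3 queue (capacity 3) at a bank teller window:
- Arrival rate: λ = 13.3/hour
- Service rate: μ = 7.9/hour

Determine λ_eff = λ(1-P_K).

ρ = λ/μ = 13.3/7.9 = 1.68354
P₀ = (1-ρ)/(1-ρ^(K+1)) = (1-1.68354)/(1-1.68354^4) = -0.68354/-7.0333 = 0.09719
P_K = P₀×ρ^K = 0.097186 × 1.68354^3 = 0.097186 × 4.7717 = 0.4637
λ_eff = λ(1-P_K) = 13.3 × (1 - 0.463742) = 13.3 × 0.536258 = 7.1322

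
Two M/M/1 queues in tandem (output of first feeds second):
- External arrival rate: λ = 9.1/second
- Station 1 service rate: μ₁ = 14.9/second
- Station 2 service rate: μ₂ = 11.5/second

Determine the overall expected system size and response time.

By Jackson's theorem, each station behaves as independent M/M/1.
Station 1: ρ₁ = 9.1/14.9 = 0.6107, L₁ = ρ₁/(1-ρ₁) = λ/(μ₁-λ) = 9.1/5.80 = 1.56897
Station 2: ρ₂ = 9.1/11.5 = 0.7913, L₂ = ρ₂/(1-ρ₂) = λ/(μ₂-λ) = 9.1/2.40 = 3.79167
Total: L = L₁ + L₂ = 1.56897 + 3.79167 = 5.3606
W = L/λ = 5.3606/9.1 = 0.5891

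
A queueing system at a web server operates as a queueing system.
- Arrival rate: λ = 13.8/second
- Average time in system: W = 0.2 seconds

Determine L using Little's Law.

Little's Law: L = λW
L = 13.8 × 0.2 = 2.7600 requests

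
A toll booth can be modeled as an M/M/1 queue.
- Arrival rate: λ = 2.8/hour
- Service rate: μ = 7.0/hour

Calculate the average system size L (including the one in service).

ρ = λ/μ = 2.8/7.0 = 0.4000
For M/M/1: L = λ/(μ-λ)
L = 2.8/(7.0-2.8) = 2.8/4.20
L = 0.6667 vehicles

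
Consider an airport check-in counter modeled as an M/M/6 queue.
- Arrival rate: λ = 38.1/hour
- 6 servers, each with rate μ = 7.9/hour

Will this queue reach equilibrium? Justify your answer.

Stability requires ρ = λ/(cμ) < 1
ρ = 38.1/(6 × 7.9) = 38.1/47.40 = 0.8038
Since 0.8038 < 1, the system is STABLE.
The servers are busy 80.38% of the time.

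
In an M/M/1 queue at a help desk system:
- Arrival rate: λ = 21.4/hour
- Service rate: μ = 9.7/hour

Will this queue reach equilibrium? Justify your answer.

Stability requires ρ = λ/(cμ) < 1
ρ = 21.4/(1 × 9.7) = 21.4/9.70 = 2.2062
Since 2.2062 ≥ 1, the system is UNSTABLE.
Queue grows without bound. Need μ > λ = 21.4.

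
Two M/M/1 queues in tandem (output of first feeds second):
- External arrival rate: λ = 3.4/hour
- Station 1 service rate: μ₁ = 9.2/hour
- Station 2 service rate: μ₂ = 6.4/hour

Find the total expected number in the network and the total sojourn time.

By Jackson's theorem, each station behaves as independent M/M/1.
Station 1: ρ₁ = 3.4/9.2 = 0.3696, L₁ = ρ₁/(1-ρ₁) = λ/(μ₁-λ) = 3.4/5.80 = 0.5862
Station 2: ρ₂ = 3.4/6.4 = 0.5312, L₂ = ρ₂/(1-ρ₂) = λ/(μ₂-λ) = 3.4/3.00 = 1.1333
Total: L = L₁ + L₂ = 0.5862 + 1.1333 = 1.7195
W = L/λ = 1.7195/3.4 = 0.5057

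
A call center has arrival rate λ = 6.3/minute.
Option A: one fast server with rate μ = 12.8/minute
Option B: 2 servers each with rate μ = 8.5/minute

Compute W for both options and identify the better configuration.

Option A: single server μ = 12.8 (M/M/1)
  ρ_A = 6.3/12.8 = 0.4922
  W_A = 1/(μ-λ) = 1/(12.8-6.3) = 1/6.50 = 0.1538

Option B: 2 servers μ = 8.5 (M/M/2)
  ρ_B = λ/(cμ) = 6.3/(2×8.5) = 0.3706
  Offered load a = λ/μ = cρ = 6.3/8.5 = 0.7412
  P₀ = [ Σₙ₌₀^1 aⁿ/n! + a^2/(2!(1-ρ)) ]⁻¹
  Σ = a^0/0! + a^1/1! = 1.0000 + 0.7412 = 1.7412
  a^2/(2!(1-ρ)) = 0.5493/(2 × 0.6294) = 0.4364
  P₀ = 1/(1.7412 + 0.4364) = 0.4592
  Lq = P₀·a^2·ρ / (2!(1-ρ)²) = 0.4592 × 0.5493 × 0.3706 / (2 × 0.3962) = 0.1180
  Wq_B = Lq/λ = 0.11799/6.3 = 0.018729
  W_B = Wq_B + 1/μ = 0.018729 + 0.11765 = 0.1364

Since W_B = 0.1364 < W_A = 0.1538, Option B (multiple servers) has the shorter time in system.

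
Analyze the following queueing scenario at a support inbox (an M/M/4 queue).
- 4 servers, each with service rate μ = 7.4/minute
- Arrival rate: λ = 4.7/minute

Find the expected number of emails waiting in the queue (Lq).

Traffic intensity: ρ = λ/(cμ) = 4.7/(4×7.4) = 0.1588
Since ρ = 0.1588 < 1, system is stable.
Offered load a = λ/μ = cρ = 4.7/7.4 = 0.6351
P₀ = [ Σₙ₌₀^3 aⁿ/n! + a^4/(4!(1-ρ)) ]⁻¹
Σ = a^0/0! + a^1/1! + a^2/2! + a^3/3! = 1.0000 + 0.6351 + 0.2017 + 0.04270 = 1.8795
a^4/(4!(1-ρ)) = 0.16273/(24 × 0.84122) = 0.008060
P₀ = 1/(1.8795 + 0.008060) = 0.5298
Lq = P₀·a^4·ρ / (4!(1-ρ)²) = 0.5298 × 0.1627 × 0.1588 / (24 × 0.7076) = 0.0008060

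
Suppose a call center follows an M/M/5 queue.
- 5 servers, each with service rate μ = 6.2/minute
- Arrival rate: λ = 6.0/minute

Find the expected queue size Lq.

Traffic intensity: ρ = λ/(cμ) = 6.0/(5×6.2) = 0.1935
Since ρ = 0.1935 < 1, system is stable.
Offered load a = λ/μ = cρ = 6.0/6.2 = 0.9677
P₀ = [ Σₙ₌₀^4 aⁿ/n! + a^5/(5!(1-ρ)) ]⁻¹
Σ = a^0/0! + a^1/1! + a^2/2! + a^3/3! + a^4/4! = 1.0000 + 0.9677 + 0.4683 + 0.1511 + 0.03654 = 2.6236
a^5/(5!(1-ρ)) = 0.84879/(120 × 0.80645) = 0.008771
P₀ = 1/(2.6236 + 0.008771) = 0.3799
Lq = P₀·a^5·ρ / (5!(1-ρ)²) = 0.37989 × 0.84879 × 0.19355 / (120 × 0.65036) = 0.0007997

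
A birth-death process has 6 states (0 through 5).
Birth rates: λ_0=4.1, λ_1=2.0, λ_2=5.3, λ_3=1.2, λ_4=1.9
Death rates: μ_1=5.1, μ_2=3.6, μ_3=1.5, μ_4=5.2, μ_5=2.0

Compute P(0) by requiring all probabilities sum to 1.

Ratios P(n)/P(0) = (λ₀···λₙ₋₁)/(μ₁···μₙ):
P(1)/P(0) = (4.1)/(5.1) = 0.803922
P(2)/P(0) = (4.1×2.0)/(5.1×3.6) = 0.446623
P(3)/P(0) = (4.1×2.0×5.3)/(5.1×3.6×1.5) = 1.57807
P(4)/P(0) = (4.1×2.0×5.3×1.2)/(5.1×3.6×1.5×5.2) = 0.364170
P(5)/P(0) = (4.1×2.0×5.3×1.2×1.9)/(5.1×3.6×1.5×5.2×2.0) = 0.345961

Normalization: ∑ P(n) = 1
P(0) × (1.00000 + 0.803922 + 0.446623 + 1.57807 + 0.364170 + 0.345961) = 1
P(0) × 4.5387 = 1
P(0) = 1/4.5387 = 0.2203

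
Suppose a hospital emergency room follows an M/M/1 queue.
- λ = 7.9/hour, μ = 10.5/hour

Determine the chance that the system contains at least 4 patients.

ρ = λ/μ = 7.9/10.5 = 0.75238
P(N ≥ n) = ρⁿ
P(N ≥ 4) = 0.75238^4
P(N ≥ 4) = 0.3204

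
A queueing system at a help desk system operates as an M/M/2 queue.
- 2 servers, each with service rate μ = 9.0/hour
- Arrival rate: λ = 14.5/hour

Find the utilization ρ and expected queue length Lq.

Traffic intensity: ρ = λ/(cμ) = 14.5/(2×9.0) = 0.8056
Since ρ = 0.8056 < 1, system is stable.
Offered load a = λ/μ = cρ = 14.5/9.0 = 1.6111
P₀ = [ Σₙ₌₀^1 aⁿ/n! + a^2/(2!(1-ρ)) ]⁻¹
Σ = a^0/0! + a^1/1! = 1.0000 + 1.6111 = 2.6111
a^2/(2!(1-ρ)) = 2.59568/(2 × 0.194444) = 6.6746
P₀ = 1/(2.6111 + 6.6746) = 0.1077
Lq = P₀·a^2·ρ / (2!(1-ρ)²) = 0.107692 × 2.59568 × 0.805556 / (2 × 0.0378086) = 2.9779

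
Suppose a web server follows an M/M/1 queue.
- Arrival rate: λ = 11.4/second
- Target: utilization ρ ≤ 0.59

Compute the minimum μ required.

ρ = λ/μ, so μ = λ/ρ
μ ≥ 11.4/0.59 = 19.3220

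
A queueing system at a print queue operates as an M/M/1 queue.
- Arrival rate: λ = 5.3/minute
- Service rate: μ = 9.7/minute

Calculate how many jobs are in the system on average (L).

ρ = λ/μ = 5.3/9.7 = 0.5464
For M/M/1: L = λ/(μ-λ)
L = 5.3/(9.7-5.3) = 5.3/4.40
L = 1.2045 jobs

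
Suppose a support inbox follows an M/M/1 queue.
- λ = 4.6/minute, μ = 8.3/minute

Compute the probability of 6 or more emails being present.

ρ = λ/μ = 4.6/8.3 = 0.55422
P(N ≥ n) = ρⁿ
P(N ≥ 6) = 0.55422^6
P(N ≥ 6) = 0.02898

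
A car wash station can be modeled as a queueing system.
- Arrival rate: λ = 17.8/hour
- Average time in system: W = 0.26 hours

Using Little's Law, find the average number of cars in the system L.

Little's Law: L = λW
L = 17.8 × 0.26 = 4.6280 cars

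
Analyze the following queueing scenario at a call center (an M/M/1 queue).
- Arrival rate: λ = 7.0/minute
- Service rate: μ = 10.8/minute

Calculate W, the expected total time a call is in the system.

First, compute utilization: ρ = λ/μ = 7.0/10.8 = 0.6481
For M/M/1: W = 1/(μ-λ)
W = 1/(10.8-7.0) = 1/3.80
W = 0.2632 minutes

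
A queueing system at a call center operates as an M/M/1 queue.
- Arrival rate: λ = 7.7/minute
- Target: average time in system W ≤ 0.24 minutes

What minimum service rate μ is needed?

For M/M/1: W = 1/(μ-λ)
Need W ≤ 0.24, so 1/(μ-λ) ≤ 0.24
μ - λ ≥ 1/0.24 = 4.1667
μ ≥ 7.7 + 4.1667 = 11.8667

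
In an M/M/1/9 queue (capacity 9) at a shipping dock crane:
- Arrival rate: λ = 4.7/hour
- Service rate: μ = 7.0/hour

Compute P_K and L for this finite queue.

ρ = λ/μ = 4.7/7.0 = 0.67143
P₀ = (1-ρ)/(1-ρ^(K+1)) = (1-0.67143)/(1-0.67143^10) = 0.3286/0.9814 = 0.3348
P_K = P₀×ρ^K = 0.33480 × 0.67143^9 = 0.33480 × 0.027734 = 0.009285
Blocking probability P_9 = 0.009285 (0.93%)
L = ρ[1 - (K+1)ρ^K + Kρ^(K+1)] / [(1-ρ)(1-ρ^(K+1))]
L = 0.67143 × (1 - 10×0.027734 + 9×0.018621) / ((1 - 0.67143) × (1 - 0.018621)) = 1.8537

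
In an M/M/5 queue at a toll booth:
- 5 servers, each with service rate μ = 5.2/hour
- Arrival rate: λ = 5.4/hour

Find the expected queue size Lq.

Traffic intensity: ρ = λ/(cμ) = 5.4/(5×5.2) = 0.2077
Since ρ = 0.2077 < 1, system is stable.
Offered load a = λ/μ = cρ = 5.4/5.2 = 1.0385
P₀ = [ Σₙ₌₀^4 aⁿ/n! + a^5/(5!(1-ρ)) ]⁻¹
Σ = a^0/0! + a^1/1! + a^2/2! + a^3/3! + a^4/4! = 1.0000 + 1.0385 + 0.5392 + 0.1866 + 0.04846 = 2.8128
a^5/(5!(1-ρ)) = 1.2077/(120 × 0.7923) = 0.01270
P₀ = 1/(2.8128 + 0.01270) = 0.3539
Lq = P₀·a^5·ρ / (5!(1-ρ)²) = 0.3539 × 1.2077 × 0.2077 / (120 × 0.6278) = 0.001178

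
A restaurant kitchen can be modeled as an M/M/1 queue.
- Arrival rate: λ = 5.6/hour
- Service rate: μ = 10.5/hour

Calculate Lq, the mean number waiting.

ρ = λ/μ = 5.6/10.5 = 0.5333
For M/M/1: Lq = λ²/(μ(μ-λ))
Lq = 31.36/(10.5 × 4.90)
Lq = 0.6095 orders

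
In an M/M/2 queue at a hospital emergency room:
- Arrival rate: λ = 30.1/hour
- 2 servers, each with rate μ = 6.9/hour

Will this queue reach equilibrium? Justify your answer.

Stability requires ρ = λ/(cμ) < 1
ρ = 30.1/(2 × 6.9) = 30.1/13.80 = 2.1812
Since 2.1812 ≥ 1, the system is UNSTABLE.
Need c > λ/μ = 30.1/6.9 = 4.36.
Minimum servers needed: c = 5.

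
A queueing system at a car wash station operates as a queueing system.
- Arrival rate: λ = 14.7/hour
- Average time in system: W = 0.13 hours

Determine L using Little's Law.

Little's Law: L = λW
L = 14.7 × 0.13 = 1.9110 cars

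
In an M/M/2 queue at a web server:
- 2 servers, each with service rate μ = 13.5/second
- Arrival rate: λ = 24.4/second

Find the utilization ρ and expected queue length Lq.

Traffic intensity: ρ = λ/(cμ) = 24.4/(2×13.5) = 0.9037
Since ρ = 0.9037 < 1, system is stable.
Offered load a = λ/μ = cρ = 24.4/13.5 = 1.8074
P₀ = [ Σₙ₌₀^1 aⁿ/n! + a^2/(2!(1-ρ)) ]⁻¹
Σ = a^0/0! + a^1/1! = 1.0000 + 1.8074 = 2.8074
a^2/(2!(1-ρ)) = 3.2667/(2 × 0.096296) = 16.9618
P₀ = 1/(2.8074 + 16.9618) = 0.05058
Lq = P₀·a^2·ρ / (2!(1-ρ)²) = 0.050584 × 3.2667 × 0.90370 / (2 × 0.0092730) = 8.0519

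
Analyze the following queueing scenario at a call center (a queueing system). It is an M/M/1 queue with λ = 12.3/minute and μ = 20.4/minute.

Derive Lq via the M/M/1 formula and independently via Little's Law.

Method 1 (direct): Lq = λ²/(μ(μ-λ)) = 151.29/(20.4 × 8.10) = 0.9156

Method 2 (Little's Law):
W = 1/(μ-λ) = 1/8.10 = 0.12346
Wq = W - 1/μ = 0.12346 - 0.049020 = 0.07444
Lq = λWq = 12.3 × 0.07444 = 0.9156 ✔ (matches Method 1)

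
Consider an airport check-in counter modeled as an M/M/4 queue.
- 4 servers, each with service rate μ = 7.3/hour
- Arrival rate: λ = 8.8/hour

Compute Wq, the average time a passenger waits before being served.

Traffic intensity: ρ = λ/(cμ) = 8.8/(4×7.3) = 0.3014
Since ρ = 0.3014 < 1, system is stable.
Offered load a = λ/μ = cρ = 8.8/7.3 = 1.2055
P₀ = [ Σₙ₌₀^3 aⁿ/n! + a^4/(4!(1-ρ)) ]⁻¹
Σ = a^0/0! + a^1/1! + a^2/2! + a^3/3! = 1.00000 + 1.20548 + 0.726590 + 0.291963 = 3.2240
a^4/(4!(1-ρ)) = 2.1117/(24 × 0.6986) = 0.1259
P₀ = 1/(3.2240 + 0.1259) = 0.2985
Lq = P₀·a^4·ρ / (4!(1-ρ)²) = 0.2985 × 2.1117 × 0.3014 / (24 × 0.4881) = 0.01622
Wq = Lq/λ = 0.01622/8.8 = 0.001843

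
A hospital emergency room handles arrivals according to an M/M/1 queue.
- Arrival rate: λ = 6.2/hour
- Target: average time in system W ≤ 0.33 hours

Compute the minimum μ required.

For M/M/1: W = 1/(μ-λ)
Need W ≤ 0.33, so 1/(μ-λ) ≤ 0.33
μ - λ ≥ 1/0.33 = 3.0303
μ ≥ 6.2 + 3.0303 = 9.2303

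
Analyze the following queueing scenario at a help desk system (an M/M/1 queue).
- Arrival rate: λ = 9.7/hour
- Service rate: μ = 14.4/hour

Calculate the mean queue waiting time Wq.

First, compute utilization: ρ = λ/μ = 9.7/14.4 = 0.6736
For M/M/1: Wq = λ/(μ(μ-λ))
Wq = 9.7/(14.4 × (14.4-9.7))
Wq = 9.7/(14.4 × 4.70)
Wq = 0.1433 hours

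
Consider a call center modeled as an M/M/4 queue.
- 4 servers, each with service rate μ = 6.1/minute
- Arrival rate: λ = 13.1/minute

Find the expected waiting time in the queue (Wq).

Traffic intensity: ρ = λ/(cμ) = 13.1/(4×6.1) = 0.5369
Since ρ = 0.5369 < 1, system is stable.
Offered load a = λ/μ = cρ = 13.1/6.1 = 2.1475
P₀ = [ Σₙ₌₀^3 aⁿ/n! + a^4/(4!(1-ρ)) ]⁻¹
Σ = a^0/0! + a^1/1! + a^2/2! + a^3/3! = 1.0000 + 2.1475 + 2.3060 + 1.6507 = 7.1042
a^4/(4!(1-ρ)) = 21.2699/(24 × 0.4631) = 1.9137
P₀ = 1/(7.1042 + 1.9137) = 0.1109
Lq = P₀·a^4·ρ / (4!(1-ρ)²) = 0.1109 × 21.2699 × 0.5369 / (24 × 0.2145) = 0.2460
Wq = Lq/λ = 0.2460/13.1 = 0.01878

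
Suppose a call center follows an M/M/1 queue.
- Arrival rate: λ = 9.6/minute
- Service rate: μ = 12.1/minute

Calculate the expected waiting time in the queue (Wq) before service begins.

First, compute utilization: ρ = λ/μ = 9.6/12.1 = 0.7934
For M/M/1: Wq = λ/(μ(μ-λ))
Wq = 9.6/(12.1 × (12.1-9.6))
Wq = 9.6/(12.1 × 2.50)
Wq = 0.3174 minutes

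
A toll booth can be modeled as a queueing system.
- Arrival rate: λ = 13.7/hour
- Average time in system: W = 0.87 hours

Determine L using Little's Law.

Little's Law: L = λW
L = 13.7 × 0.87 = 11.9190 vehicles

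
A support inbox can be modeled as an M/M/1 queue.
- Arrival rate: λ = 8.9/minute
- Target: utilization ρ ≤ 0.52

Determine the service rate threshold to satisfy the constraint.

ρ = λ/μ, so μ = λ/ρ
μ ≥ 8.9/0.52 = 17.1154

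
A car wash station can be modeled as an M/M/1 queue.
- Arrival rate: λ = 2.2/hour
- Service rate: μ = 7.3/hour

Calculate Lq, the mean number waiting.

ρ = λ/μ = 2.2/7.3 = 0.3014
For M/M/1: Lq = λ²/(μ(μ-λ))
Lq = 4.84/(7.3 × 5.10)
Lq = 0.1300 cars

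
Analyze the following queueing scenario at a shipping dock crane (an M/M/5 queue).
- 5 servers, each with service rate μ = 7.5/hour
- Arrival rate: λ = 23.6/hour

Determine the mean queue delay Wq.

Traffic intensity: ρ = λ/(cμ) = 23.6/(5×7.5) = 0.6293
Since ρ = 0.6293 < 1, system is stable.
Offered load a = λ/μ = cρ = 23.6/7.5 = 3.1467
P₀ = [ Σₙ₌₀^4 aⁿ/n! + a^5/(5!(1-ρ)) ]⁻¹
Σ = a^0/0! + a^1/1! + a^2/2! + a^3/3! + a^4/4! = 1.00000 + 3.14667 + 4.95076 + 5.19279 + 4.08500 = 18.3752
a^5/(5!(1-ρ)) = 308.4990/(120 × 0.370667) = 6.9357
P₀ = 1/(18.3752 + 6.9357) = 0.03951
Lq = P₀·a^5·ρ / (5!(1-ρ)²) = 0.03951 × 308.4990 × 0.6293 / (120 × 0.1374) = 0.4652
Wq = Lq/λ = 0.4652/23.6 = 0.01971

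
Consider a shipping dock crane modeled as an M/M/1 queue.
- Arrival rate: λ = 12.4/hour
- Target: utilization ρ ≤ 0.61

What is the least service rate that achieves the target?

ρ = λ/μ, so μ = λ/ρ
μ ≥ 12.4/0.61 = 20.3279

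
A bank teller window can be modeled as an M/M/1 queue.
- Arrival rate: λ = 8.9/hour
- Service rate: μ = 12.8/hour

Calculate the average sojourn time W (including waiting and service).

First, compute utilization: ρ = λ/μ = 8.9/12.8 = 0.6953
For M/M/1: W = 1/(μ-λ)
W = 1/(12.8-8.9) = 1/3.90
W = 0.2564 hours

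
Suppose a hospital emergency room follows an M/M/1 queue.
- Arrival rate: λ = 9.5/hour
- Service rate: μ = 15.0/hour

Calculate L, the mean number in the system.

ρ = λ/μ = 9.5/15.0 = 0.6333
For M/M/1: L = λ/(μ-λ)
L = 9.5/(15.0-9.5) = 9.5/5.50
L = 1.7273 patients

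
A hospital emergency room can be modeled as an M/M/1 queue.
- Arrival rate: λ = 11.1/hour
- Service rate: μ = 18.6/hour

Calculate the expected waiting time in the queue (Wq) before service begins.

First, compute utilization: ρ = λ/μ = 11.1/18.6 = 0.5968
For M/M/1: Wq = λ/(μ(μ-λ))
Wq = 11.1/(18.6 × (18.6-11.1))
Wq = 11.1/(18.6 × 7.50)
Wq = 0.07957 hours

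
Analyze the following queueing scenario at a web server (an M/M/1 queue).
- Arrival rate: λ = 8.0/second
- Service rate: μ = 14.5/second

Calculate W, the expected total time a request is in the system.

First, compute utilization: ρ = λ/μ = 8.0/14.5 = 0.5517
For M/M/1: W = 1/(μ-λ)
W = 1/(14.5-8.0) = 1/6.50
W = 0.1538 seconds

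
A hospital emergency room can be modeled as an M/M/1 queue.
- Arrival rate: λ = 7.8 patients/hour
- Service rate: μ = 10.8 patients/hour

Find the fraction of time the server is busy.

Server utilization: ρ = λ/μ
ρ = 7.8/10.8 = 0.7222
The server is busy 72.22% of the time.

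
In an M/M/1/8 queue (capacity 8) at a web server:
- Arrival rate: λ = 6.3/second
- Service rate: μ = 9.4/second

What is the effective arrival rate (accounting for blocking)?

ρ = λ/μ = 6.3/9.4 = 0.67021
P₀ = (1-ρ)/(1-ρ^(K+1)) = (1-0.67021)/(1-0.67021^9) = 0.32979/0.97272 = 0.3390
P_K = P₀×ρ^K = 0.3390 × 0.67021^8 = 0.3390 × 0.04071 = 0.01380
λ_eff = λ(1-P_K) = 6.3 × (1 - 0.013802) = 6.3 × 0.986198 = 6.2130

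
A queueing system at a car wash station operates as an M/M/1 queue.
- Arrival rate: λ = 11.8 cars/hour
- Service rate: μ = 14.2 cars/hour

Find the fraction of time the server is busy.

Server utilization: ρ = λ/μ
ρ = 11.8/14.2 = 0.8310
The server is busy 83.10% of the time.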